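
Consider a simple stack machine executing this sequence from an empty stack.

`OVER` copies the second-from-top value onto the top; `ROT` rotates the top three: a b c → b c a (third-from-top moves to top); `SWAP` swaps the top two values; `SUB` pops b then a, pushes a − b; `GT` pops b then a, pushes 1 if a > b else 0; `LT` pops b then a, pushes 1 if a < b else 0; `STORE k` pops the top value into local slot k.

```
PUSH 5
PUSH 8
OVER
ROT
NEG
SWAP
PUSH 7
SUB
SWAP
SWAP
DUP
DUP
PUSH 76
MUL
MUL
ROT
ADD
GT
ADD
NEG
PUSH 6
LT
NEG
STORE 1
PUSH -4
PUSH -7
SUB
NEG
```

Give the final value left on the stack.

PUSH 5  -> 5
PUSH 8  -> 5 8
OVER    -> 5 8 5
ROT     -> 8 5 5
NEG     -> 8 5 -5
SWAP    -> 8 -5 5
PUSH 7  -> 8 -5 5 7
SUB     -> 8 -5 -2
SWAP    -> 8 -2 -5
SWAP    -> 8 -5 -2
DUP     -> 8 -5 -2 -2
DUP     -> 8 -5 -2 -2 -2
PUSH 76 -> 8 -5 -2 -2 -2 76
MUL     -> 8 -5 -2 -2 -152
MUL     -> 8 -5 -2 304
ROT     -> 8 -2 304 -5
ADD     -> 8 -2 299
GT      -> 8 0
ADD     -> 8
NEG     -> -8
PUSH 6  -> -8 6
LT      -> 1
NEG     -> -1
STORE 1 -> (empty)
PUSH -4 -> -4
PUSH -7 -> -4 -7
SUB     -> 3
NEG     -> -3

-3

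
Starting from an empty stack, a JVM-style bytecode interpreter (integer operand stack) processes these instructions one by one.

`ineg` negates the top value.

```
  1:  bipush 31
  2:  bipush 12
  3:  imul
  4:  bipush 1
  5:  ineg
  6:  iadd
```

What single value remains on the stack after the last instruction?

bipush 31 : 31
bipush 12 : 31 12
imul      : 372
bipush 1  : 372 1
ineg      : 372 -1
iadd      : 371

371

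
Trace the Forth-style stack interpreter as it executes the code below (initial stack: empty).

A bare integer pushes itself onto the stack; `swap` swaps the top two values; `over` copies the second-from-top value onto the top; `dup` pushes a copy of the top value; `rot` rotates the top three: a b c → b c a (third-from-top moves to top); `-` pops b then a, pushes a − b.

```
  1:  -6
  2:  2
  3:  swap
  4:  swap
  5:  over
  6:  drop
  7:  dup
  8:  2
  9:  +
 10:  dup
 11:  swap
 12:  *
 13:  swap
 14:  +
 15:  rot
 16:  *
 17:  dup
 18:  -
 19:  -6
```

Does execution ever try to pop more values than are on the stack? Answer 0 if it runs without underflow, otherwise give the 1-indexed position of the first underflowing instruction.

-6   → [-6]
2    → [-6, 2]
swap → [2, -6]
swap → [-6, 2]
over → [-6, 2, -6]
drop → [-6, 2]
dup  → [-6, 2, 2]
2    → [-6, 2, 2, 2]
+    → [-6, 2, 4]
dup  → [-6, 2, 4, 4]
swap → [-6, 2, 4, 4]
*    → [-6, 2, 16]
swap → [-6, 16, 2]
+    → [-6, 18]
rot  — needs 3 operands, stack has 2 → underflow

15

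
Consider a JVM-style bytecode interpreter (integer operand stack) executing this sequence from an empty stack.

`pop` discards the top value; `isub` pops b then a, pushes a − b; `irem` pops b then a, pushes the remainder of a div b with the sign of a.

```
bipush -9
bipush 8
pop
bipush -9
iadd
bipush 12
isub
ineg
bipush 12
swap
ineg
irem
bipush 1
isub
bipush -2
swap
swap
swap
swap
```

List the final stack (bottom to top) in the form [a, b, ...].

[11, -2]

bipush -9 -> [-9]
bipush 8  -> [-9, 8]
pop       -> [-9]
bipush -9 -> [-9, -9]
iadd      -> [-18]
bipush 12 -> [-18, 12]
isub      -> [-30]
ineg      -> [30]
bipush 12 -> [30, 12]
swap      -> [12, 30]
ineg      -> [12, -30]
irem      -> [12]
bipush 1  -> [12, 1]
isub      -> [11]
bipush -2 -> [11, -2]
swap      -> [-2, 11]
swap      -> [11, -2]
swap      -> [-2, 11]
swap      -> [11, -2]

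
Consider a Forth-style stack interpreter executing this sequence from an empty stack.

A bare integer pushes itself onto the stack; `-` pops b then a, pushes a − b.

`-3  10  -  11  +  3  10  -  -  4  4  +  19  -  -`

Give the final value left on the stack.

16

-3 : [-3]
10 : [-3, 10]
-  : [-13]
11 : [-13, 11]
+  : [-2]
3  : [-2, 3]
10 : [-2, 3, 10]
-  : [-2, -7]
-  : [5]
4  : [5, 4]
4  : [5, 4, 4]
+  : [5, 8]
19 : [5, 8, 19]
-  : [5, -11]
-  : [16]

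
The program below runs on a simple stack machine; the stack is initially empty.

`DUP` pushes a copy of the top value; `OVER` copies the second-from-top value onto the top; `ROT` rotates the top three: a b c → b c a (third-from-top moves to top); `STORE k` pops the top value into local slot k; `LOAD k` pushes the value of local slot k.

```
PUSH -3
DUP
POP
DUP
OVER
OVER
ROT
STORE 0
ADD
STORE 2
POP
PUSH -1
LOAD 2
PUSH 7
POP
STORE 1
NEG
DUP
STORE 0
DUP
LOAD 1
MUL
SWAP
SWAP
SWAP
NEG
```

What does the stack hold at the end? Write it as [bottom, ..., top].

[-6, -1]

PUSH -3 : -3
DUP     : -3 -3
POP     : -3
DUP     : -3 -3
OVER    : -3 -3 -3
OVER    : -3 -3 -3 -3
ROT     : -3 -3 -3 -3
STORE 0 : -3 -3 -3
ADD     : -3 -6
STORE 2 : -3
POP     : (empty)
PUSH -1 : -1
LOAD 2  : -1 -6
PUSH 7  : -1 -6 7
POP     : -1 -6
STORE 1 : -1
NEG     : 1
DUP     : 1 1
STORE 0 : 1
DUP     : 1 1
LOAD 1  : 1 1 -6
MUL     : 1 -6
SWAP    : -6 1
SWAP    : 1 -6
SWAP    : -6 1
NEG     : -6 -1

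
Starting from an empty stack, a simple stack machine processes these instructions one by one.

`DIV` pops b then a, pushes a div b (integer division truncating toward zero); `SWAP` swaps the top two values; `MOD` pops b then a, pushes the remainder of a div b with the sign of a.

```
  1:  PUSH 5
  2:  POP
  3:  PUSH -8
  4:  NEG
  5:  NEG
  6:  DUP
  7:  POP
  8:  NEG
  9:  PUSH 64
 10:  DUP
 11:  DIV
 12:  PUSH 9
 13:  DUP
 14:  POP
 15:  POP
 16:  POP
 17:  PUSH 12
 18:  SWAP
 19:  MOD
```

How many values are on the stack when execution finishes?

PUSH 5  -> [5]
POP     -> []
PUSH -8 -> [-8]
NEG     -> [8]
NEG     -> [-8]
DUP     -> [-8, -8]
POP     -> [-8]
NEG     -> [8]
PUSH 64 -> [8, 64]
DUP     -> [8, 64, 64]
DIV     -> [8, 1]
PUSH 9  -> [8, 1, 9]
DUP     -> [8, 1, 9, 9]
POP     -> [8, 1, 9]
POP     -> [8, 1]
POP     -> [8]
PUSH 12 -> [8, 12]
SWAP    -> [12, 8]
MOD     -> [4]

1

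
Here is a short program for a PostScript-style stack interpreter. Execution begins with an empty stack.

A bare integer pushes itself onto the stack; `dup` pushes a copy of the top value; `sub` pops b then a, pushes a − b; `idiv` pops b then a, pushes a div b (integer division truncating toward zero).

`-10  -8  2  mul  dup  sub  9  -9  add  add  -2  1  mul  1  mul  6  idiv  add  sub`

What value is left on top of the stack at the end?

-10  : [-10]
-8   : [-10, -8]
2    : [-10, -8, 2]
mul  : [-10, -16]
dup  : [-10, -16, -16]
sub  : [-10, 0]
9    : [-10, 0, 9]
-9   : [-10, 0, 9, -9]
add  : [-10, 0, 0]
add  : [-10, 0]
-2   : [-10, 0, -2]
1    : [-10, 0, -2, 1]
mul  : [-10, 0, -2]
1    : [-10, 0, -2, 1]
mul  : [-10, 0, -2]
6    : [-10, 0, -2, 6]
idiv : [-10, 0, 0]
add  : [-10, 0]
sub  : [-10]

-10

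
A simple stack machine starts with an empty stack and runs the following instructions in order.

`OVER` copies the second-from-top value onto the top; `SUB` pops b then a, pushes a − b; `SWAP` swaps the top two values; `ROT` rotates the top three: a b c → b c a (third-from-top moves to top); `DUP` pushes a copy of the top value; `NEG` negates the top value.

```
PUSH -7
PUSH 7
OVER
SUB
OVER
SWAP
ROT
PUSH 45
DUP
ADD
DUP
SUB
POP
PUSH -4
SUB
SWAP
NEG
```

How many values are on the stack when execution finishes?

3

PUSH -7  -7
PUSH 7   -7 7
OVER     -7 7 -7
SUB      -7 14
OVER     -7 14 -7
SWAP     -7 -7 14
ROT      -7 14 -7
PUSH 45  -7 14 -7 45
DUP      -7 14 -7 45 45
ADD      -7 14 -7 90
DUP      -7 14 -7 90 90
SUB      -7 14 -7 0
POP      -7 14 -7
PUSH -4  -7 14 -7 -4
SUB      -7 14 -3
SWAP     -7 -3 14
NEG      -7 -3 -14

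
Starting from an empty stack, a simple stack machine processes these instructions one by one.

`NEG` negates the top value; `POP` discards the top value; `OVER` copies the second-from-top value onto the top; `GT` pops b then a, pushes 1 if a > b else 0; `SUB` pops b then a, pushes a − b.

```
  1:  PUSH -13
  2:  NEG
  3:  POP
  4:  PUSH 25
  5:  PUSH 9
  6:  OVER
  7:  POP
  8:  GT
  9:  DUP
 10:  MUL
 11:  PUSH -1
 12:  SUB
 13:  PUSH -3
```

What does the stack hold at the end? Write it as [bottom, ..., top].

[2, -3]

PUSH -13  -13
NEG       13
POP       (empty)
PUSH 25   25
PUSH 9    25 9
OVER      25 9 25
POP       25 9
GT        1
DUP       1 1
MUL       1
PUSH -1   1 -1
SUB       2
PUSH -3   2 -3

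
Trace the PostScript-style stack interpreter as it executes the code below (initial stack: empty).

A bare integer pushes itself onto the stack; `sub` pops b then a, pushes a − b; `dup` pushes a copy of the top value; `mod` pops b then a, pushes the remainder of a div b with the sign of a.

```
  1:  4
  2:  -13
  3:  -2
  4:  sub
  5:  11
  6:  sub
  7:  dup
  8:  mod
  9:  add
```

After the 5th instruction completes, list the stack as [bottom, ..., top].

4   : 4
-13 : 4 -13
-2  : 4 -13 -2
sub : 4 -11
11  : 4 -11 11

[4, -11, 11]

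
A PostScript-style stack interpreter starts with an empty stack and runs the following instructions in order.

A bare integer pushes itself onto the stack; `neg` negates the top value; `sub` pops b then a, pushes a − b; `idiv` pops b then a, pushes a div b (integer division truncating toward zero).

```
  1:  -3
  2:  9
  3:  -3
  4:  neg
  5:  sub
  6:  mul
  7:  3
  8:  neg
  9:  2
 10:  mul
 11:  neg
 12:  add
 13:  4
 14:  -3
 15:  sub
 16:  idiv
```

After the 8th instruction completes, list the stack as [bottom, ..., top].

[-18, -3]

-3   -3
9    -3 9
-3   -3 9 -3
neg  -3 9 3
sub  -3 6
mul  -18
3    -18 3
neg  -18 -3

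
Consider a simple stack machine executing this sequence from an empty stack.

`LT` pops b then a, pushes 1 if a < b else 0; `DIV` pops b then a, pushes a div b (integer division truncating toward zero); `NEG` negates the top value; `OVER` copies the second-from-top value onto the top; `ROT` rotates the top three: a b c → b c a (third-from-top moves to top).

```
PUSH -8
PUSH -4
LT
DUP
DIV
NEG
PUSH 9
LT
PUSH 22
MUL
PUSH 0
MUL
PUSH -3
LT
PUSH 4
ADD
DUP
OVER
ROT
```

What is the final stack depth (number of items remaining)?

PUSH -8 : [-8]
PUSH -4 : [-8, -4]
LT      : [1]
DUP     : [1, 1]
DIV     : [1]
NEG     : [-1]
PUSH 9  : [-1, 9]
LT      : [1]
PUSH 22 : [1, 22]
MUL     : [22]
PUSH 0  : [22, 0]
MUL     : [0]
PUSH -3 : [0, -3]
LT      : [0]
PUSH 4  : [0, 4]
ADD     : [4]
DUP     : [4, 4]
OVER    : [4, 4, 4]
ROT     : [4, 4, 4]

3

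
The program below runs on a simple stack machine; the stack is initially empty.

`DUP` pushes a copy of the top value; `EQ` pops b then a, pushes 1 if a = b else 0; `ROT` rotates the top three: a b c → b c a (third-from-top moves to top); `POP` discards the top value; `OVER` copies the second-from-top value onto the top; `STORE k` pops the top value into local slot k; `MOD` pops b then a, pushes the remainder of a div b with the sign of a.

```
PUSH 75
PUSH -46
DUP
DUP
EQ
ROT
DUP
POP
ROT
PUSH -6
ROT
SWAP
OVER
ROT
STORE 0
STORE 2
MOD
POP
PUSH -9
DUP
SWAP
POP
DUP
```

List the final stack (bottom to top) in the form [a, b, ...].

[1, -9, -9]

PUSH 75  : [75]
PUSH -46 : [75, -46]
DUP      : [75, -46, -46]
DUP      : [75, -46, -46, -46]
EQ       : [75, -46, 1]
ROT      : [-46, 1, 75]
DUP      : [-46, 1, 75, 75]
POP      : [-46, 1, 75]
ROT      : [1, 75, -46]
PUSH -6  : [1, 75, -46, -6]
ROT      : [1, -46, -6, 75]
SWAP     : [1, -46, 75, -6]
OVER     : [1, -46, 75, -6, 75]
ROT      : [1, -46, -6, 75, 75]
STORE 0  : [1, -46, -6, 75]
STORE 2  : [1, -46, -6]
MOD      : [1, -4]
POP      : [1]
PUSH -9  : [1, -9]
DUP      : [1, -9, -9]
SWAP     : [1, -9, -9]
POP      : [1, -9]
DUP      : [1, -9, -9]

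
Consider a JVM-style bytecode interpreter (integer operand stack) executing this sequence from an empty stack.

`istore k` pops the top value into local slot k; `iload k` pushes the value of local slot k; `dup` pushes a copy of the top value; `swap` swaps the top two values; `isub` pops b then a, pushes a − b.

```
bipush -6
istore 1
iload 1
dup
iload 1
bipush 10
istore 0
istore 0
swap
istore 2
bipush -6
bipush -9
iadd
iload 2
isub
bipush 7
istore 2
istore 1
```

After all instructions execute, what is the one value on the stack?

-6

bipush -6 -> -6
istore 1  -> (empty)
iload 1   -> -6
dup       -> -6 -6
iload 1   -> -6 -6 -6
bipush 10 -> -6 -6 -6 10
istore 0  -> -6 -6 -6
istore 0  -> -6 -6
swap      -> -6 -6
istore 2  -> -6
bipush -6 -> -6 -6
bipush -9 -> -6 -6 -9
iadd      -> -6 -15
iload 2   -> -6 -15 -6
isub      -> -6 -9
bipush 7  -> -6 -9 7
istore 2  -> -6 -9
istore 1  -> -6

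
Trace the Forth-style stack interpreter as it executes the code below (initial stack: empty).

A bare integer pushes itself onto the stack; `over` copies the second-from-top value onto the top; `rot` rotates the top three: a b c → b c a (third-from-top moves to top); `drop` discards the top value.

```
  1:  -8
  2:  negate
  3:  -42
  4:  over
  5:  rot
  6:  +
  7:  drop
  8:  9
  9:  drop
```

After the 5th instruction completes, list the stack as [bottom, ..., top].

-8      [-8]
negate  [8]
-42     [8, -42]
over    [8, -42, 8]
rot     [-42, 8, 8]

[-42, 8, 8]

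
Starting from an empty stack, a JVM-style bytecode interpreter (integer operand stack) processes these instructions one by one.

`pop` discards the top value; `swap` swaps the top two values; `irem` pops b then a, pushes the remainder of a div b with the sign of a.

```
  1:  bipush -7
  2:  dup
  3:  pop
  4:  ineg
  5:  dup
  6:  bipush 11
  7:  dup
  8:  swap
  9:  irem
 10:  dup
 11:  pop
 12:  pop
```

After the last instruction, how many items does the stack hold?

2

bipush -7 -> [-7]
dup       -> [-7, -7]
pop       -> [-7]
ineg      -> [7]
dup       -> [7, 7]
bipush 11 -> [7, 7, 11]
dup       -> [7, 7, 11, 11]
swap      -> [7, 7, 11, 11]
irem      -> [7, 7, 0]
dup       -> [7, 7, 0, 0]
pop       -> [7, 7, 0]
pop       -> [7, 7]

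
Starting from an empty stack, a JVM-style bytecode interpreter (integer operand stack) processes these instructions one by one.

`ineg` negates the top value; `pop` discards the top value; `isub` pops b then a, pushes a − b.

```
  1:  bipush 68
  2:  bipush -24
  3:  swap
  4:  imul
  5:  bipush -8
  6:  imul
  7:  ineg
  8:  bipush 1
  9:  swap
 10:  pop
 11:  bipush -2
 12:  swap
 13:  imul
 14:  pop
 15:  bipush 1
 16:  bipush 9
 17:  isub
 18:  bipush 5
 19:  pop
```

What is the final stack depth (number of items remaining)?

bipush 68  -> [68]
bipush -24 -> [68, -24]
swap       -> [-24, 68]
imul       -> [-1632]
bipush -8  -> [-1632, -8]
imul       -> [13056]
ineg       -> [-13056]
bipush 1   -> [-13056, 1]
swap       -> [1, -13056]
pop        -> [1]
bipush -2  -> [1, -2]
swap       -> [-2, 1]
imul       -> [-2]
pop        -> []
bipush 1   -> [1]
bipush 9   -> [1, 9]
isub       -> [-8]
bipush 5   -> [-8, 5]
pop        -> [-8]

1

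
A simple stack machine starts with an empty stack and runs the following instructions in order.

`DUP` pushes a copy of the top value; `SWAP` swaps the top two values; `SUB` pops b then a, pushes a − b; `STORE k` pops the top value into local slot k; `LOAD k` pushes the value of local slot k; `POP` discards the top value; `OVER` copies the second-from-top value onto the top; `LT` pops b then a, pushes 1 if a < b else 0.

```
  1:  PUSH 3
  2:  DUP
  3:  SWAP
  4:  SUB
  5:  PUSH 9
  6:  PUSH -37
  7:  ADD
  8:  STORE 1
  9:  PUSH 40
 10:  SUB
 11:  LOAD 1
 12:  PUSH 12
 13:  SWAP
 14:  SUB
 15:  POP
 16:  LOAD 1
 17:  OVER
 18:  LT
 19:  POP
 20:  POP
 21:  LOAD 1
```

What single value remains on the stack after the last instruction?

PUSH 3   → 3
DUP      → 3 3
SWAP     → 3 3
SUB      → 0
PUSH 9   → 0 9
PUSH -37 → 0 9 -37
ADD      → 0 -28
STORE 1  → 0
PUSH 40  → 0 40
SUB      → -40
LOAD 1   → -40 -28
PUSH 12  → -40 -28 12
SWAP     → -40 12 -28
SUB      → -40 40
POP      → -40
LOAD 1   → -40 -28
OVER     → -40 -28 -40
LT       → -40 0
POP      → -40
POP      → (empty)
LOAD 1   → -28

-28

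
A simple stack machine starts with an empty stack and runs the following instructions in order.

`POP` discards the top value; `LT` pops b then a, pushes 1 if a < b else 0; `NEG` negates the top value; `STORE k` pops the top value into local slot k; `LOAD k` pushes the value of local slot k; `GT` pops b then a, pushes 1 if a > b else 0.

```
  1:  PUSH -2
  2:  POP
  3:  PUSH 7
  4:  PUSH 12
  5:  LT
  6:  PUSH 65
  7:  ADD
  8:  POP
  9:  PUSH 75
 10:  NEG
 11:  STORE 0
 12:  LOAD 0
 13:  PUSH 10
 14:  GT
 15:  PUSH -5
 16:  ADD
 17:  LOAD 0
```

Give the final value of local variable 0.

PUSH -2 -> -2
POP     -> (empty)
PUSH 7  -> 7
PUSH 12 -> 7 12
LT      -> 1
PUSH 65 -> 1 65
ADD     -> 66
POP     -> (empty)
PUSH 75 -> 75
NEG     -> -75
STORE 0 -> (empty)
LOAD 0  -> -75
PUSH 10 -> -75 10
GT      -> 0
PUSH -5 -> 0 -5
ADD     -> -5
LOAD 0  -> -5 -75

-75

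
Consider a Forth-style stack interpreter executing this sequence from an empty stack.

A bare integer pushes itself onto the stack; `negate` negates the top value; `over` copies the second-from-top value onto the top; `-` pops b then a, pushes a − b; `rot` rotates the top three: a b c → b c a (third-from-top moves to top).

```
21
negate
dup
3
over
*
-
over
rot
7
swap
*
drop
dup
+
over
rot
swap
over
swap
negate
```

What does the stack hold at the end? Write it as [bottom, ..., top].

21     → 21
negate → -21
dup    → -21 -21
3      → -21 -21 3
over   → -21 -21 3 -21
*      → -21 -21 -63
-      → -21 42
over   → -21 42 -21
rot    → 42 -21 -21
7      → 42 -21 -21 7
swap   → 42 -21 7 -21
*      → 42 -21 -147
drop   → 42 -21
dup    → 42 -21 -21
+      → 42 -42
over   → 42 -42 42
rot    → -42 42 42
swap   → -42 42 42
over   → -42 42 42 42
swap   → -42 42 42 42
negate → -42 42 42 -42

[-42, 42, 42, -42]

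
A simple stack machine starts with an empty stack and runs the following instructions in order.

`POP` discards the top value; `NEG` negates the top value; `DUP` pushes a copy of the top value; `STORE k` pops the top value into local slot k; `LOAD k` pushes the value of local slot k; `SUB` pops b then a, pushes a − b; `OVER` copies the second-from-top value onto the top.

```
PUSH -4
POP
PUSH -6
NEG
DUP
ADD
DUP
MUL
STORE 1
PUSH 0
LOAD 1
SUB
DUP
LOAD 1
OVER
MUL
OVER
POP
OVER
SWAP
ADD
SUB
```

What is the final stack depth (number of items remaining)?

2

PUSH -4  -4
POP      (empty)
PUSH -6  -6
NEG      6
DUP      6 6
ADD      12
DUP      12 12
MUL      144
STORE 1  (empty)
PUSH 0   0
LOAD 1   0 144
SUB      -144
DUP      -144 -144
LOAD 1   -144 -144 144
OVER     -144 -144 144 -144
MUL      -144 -144 -20736
OVER     -144 -144 -20736 -144
POP      -144 -144 -20736
OVER     -144 -144 -20736 -144
SWAP     -144 -144 -144 -20736
ADD      -144 -144 -20880
SUB      -144 20736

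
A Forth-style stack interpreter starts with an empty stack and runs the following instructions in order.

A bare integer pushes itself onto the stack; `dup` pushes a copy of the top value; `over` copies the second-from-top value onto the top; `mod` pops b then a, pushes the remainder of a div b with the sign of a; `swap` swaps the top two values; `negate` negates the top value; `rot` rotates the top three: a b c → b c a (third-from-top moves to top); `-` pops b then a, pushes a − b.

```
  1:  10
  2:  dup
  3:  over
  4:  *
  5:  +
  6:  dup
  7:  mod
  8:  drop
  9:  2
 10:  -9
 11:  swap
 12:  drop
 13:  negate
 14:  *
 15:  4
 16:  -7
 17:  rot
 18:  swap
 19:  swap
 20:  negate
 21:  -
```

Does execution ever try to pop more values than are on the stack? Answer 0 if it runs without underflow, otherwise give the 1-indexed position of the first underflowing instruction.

14

10     : 10
dup    : 10 10
over   : 10 10 10
*      : 10 100
+      : 110
dup    : 110 110
mod    : 0
drop   : (empty)
2      : 2
-9     : 2 -9
swap   : -9 2
drop   : -9
negate : 9
*  — needs 2 operands, stack has 1 → underflow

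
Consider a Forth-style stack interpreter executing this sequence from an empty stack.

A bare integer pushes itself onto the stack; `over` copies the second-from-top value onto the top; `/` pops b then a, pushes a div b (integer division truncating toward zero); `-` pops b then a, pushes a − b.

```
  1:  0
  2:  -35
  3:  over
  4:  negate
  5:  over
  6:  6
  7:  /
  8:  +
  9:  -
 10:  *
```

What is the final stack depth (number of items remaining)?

1

0       0
-35     0 -35
over    0 -35 0
negate  0 -35 0
over    0 -35 0 -35
6       0 -35 0 -35 6
/       0 -35 0 -5
+       0 -35 -5
-       0 -30
*       0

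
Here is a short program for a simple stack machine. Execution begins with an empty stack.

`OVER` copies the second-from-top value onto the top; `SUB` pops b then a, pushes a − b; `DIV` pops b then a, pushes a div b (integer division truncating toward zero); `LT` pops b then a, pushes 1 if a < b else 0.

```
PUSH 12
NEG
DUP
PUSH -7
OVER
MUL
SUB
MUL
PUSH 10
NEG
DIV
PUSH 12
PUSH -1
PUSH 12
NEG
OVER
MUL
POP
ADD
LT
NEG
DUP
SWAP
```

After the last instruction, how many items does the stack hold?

PUSH 12 : 12
NEG     : -12
DUP     : -12 -12
PUSH -7 : -12 -12 -7
OVER    : -12 -12 -7 -12
MUL     : -12 -12 84
SUB     : -12 -96
MUL     : 1152
PUSH 10 : 1152 10
NEG     : 1152 -10
DIV     : -115
PUSH 12 : -115 12
PUSH -1 : -115 12 -1
PUSH 12 : -115 12 -1 12
NEG     : -115 12 -1 -12
OVER    : -115 12 -1 -12 -1
MUL     : -115 12 -1 12
POP     : -115 12 -1
ADD     : -115 11
LT      : 1
NEG     : -1
DUP     : -1 -1
SWAP    : -1 -1

2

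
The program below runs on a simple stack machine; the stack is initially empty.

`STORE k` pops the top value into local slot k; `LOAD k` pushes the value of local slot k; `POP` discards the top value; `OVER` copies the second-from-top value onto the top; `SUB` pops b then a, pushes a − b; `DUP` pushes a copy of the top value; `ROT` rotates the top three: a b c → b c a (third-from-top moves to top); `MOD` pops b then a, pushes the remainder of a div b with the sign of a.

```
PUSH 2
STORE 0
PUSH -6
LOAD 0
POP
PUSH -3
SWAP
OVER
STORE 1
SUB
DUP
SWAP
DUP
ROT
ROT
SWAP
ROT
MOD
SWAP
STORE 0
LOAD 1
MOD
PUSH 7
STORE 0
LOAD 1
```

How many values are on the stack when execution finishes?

2

PUSH 2  -> 2
STORE 0 -> (empty)
PUSH -6 -> -6
LOAD 0  -> -6 2
POP     -> -6
PUSH -3 -> -6 -3
SWAP    -> -3 -6
OVER    -> -3 -6 -3
STORE 1 -> -3 -6
SUB     -> 3
DUP     -> 3 3
SWAP    -> 3 3
DUP     -> 3 3 3
ROT     -> 3 3 3
ROT     -> 3 3 3
SWAP    -> 3 3 3
ROT     -> 3 3 3
MOD     -> 3 0
SWAP    -> 0 3
STORE 0 -> 0
LOAD 1  -> 0 -3
MOD     -> 0
PUSH 7  -> 0 7
STORE 0 -> 0
LOAD 1  -> 0 -3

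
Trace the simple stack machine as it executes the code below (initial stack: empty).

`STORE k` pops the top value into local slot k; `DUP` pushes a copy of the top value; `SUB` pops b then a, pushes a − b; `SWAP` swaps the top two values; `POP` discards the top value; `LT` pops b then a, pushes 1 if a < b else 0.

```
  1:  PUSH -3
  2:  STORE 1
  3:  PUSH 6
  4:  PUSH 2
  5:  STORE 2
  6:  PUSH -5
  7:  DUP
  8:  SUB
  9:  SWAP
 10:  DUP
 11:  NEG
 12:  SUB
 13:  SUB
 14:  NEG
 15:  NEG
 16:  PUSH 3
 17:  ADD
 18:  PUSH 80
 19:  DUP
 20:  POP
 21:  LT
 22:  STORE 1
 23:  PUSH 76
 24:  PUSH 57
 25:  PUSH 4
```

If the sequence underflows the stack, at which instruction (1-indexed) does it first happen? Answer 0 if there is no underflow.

0

PUSH -3 → [-3]
STORE 1 → []
PUSH 6  → [6]
PUSH 2  → [6, 2]
STORE 2 → [6]
PUSH -5 → [6, -5]
DUP     → [6, -5, -5]
SUB     → [6, 0]
SWAP    → [0, 6]
DUP     → [0, 6, 6]
NEG     → [0, 6, -6]
SUB     → [0, 12]
SUB     → [-12]
NEG     → [12]
NEG     → [-12]
PUSH 3  → [-12, 3]
ADD     → [-9]
PUSH 80 → [-9, 80]
DUP     → [-9, 80, 80]
POP     → [-9, 80]
LT      → [1]
STORE 1 → []
PUSH 76 → [76]
PUSH 57 → [76, 57]
PUSH 4  → [76, 57, 4]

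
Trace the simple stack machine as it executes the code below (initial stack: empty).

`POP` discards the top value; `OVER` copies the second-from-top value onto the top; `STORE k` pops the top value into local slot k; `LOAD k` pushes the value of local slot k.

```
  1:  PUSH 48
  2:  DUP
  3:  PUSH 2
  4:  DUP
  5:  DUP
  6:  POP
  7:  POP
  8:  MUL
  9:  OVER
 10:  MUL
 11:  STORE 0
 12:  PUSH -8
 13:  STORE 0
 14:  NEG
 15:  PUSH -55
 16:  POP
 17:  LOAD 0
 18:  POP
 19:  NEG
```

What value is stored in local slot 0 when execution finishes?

-8

PUSH 48  → [48]
DUP      → [48, 48]
PUSH 2   → [48, 48, 2]
DUP      → [48, 48, 2, 2]
DUP      → [48, 48, 2, 2, 2]
POP      → [48, 48, 2, 2]
POP      → [48, 48, 2]
MUL      → [48, 96]
OVER     → [48, 96, 48]
MUL      → [48, 4608]
STORE 0  → [48]
PUSH -8  → [48, -8]
STORE 0  → [48]
NEG      → [-48]
PUSH -55 → [-48, -55]
POP      → [-48]
LOAD 0   → [-48, -8]
POP      → [-48]
NEG      → [48]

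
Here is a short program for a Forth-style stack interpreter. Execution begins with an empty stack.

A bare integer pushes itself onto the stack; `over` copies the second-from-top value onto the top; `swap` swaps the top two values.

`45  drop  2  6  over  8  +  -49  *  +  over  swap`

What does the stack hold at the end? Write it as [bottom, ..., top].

45   : [45]
drop : []
2    : [2]
6    : [2, 6]
over : [2, 6, 2]
8    : [2, 6, 2, 8]
+    : [2, 6, 10]
-49  : [2, 6, 10, -49]
*    : [2, 6, -490]
+    : [2, -484]
over : [2, -484, 2]
swap : [2, 2, -484]

[2, 2, -484]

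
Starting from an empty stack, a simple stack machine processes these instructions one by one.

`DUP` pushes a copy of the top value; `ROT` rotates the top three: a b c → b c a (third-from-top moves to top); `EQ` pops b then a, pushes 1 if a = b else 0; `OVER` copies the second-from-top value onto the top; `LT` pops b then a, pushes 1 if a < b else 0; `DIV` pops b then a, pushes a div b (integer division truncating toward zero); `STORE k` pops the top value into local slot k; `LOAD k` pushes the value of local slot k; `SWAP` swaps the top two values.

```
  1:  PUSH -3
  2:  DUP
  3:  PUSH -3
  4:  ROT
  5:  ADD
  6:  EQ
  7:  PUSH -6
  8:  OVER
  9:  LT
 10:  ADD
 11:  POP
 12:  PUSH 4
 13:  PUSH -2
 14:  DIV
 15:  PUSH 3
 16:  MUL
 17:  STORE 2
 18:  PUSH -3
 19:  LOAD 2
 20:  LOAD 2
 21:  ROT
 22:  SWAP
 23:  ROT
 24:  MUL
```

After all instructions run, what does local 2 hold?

-6

PUSH -3  [-3]
DUP      [-3, -3]
PUSH -3  [-3, -3, -3]
ROT      [-3, -3, -3]
ADD      [-3, -6]
EQ       [0]
PUSH -6  [0, -6]
OVER     [0, -6, 0]
LT       [0, 1]
ADD      [1]
POP      []
PUSH 4   [4]
PUSH -2  [4, -2]
DIV      [-2]
PUSH 3   [-2, 3]
MUL      [-6]
STORE 2  []
PUSH -3  [-3]
LOAD 2   [-3, -6]
LOAD 2   [-3, -6, -6]
ROT      [-6, -6, -3]
SWAP     [-6, -3, -6]
ROT      [-3, -6, -6]
MUL      [-3, 36]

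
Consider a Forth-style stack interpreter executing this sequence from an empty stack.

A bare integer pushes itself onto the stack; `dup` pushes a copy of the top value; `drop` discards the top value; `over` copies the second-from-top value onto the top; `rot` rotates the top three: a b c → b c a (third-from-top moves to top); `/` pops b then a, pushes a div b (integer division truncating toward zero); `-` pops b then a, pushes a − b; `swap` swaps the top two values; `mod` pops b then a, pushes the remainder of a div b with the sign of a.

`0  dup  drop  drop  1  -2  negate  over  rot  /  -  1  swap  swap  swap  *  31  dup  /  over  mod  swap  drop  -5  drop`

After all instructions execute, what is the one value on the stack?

0

0      -> [0]
dup    -> [0, 0]
drop   -> [0]
drop   -> []
1      -> [1]
-2     -> [1, -2]
negate -> [1, 2]
over   -> [1, 2, 1]
rot    -> [2, 1, 1]
/      -> [2, 1]
-      -> [1]
1      -> [1, 1]
swap   -> [1, 1]
swap   -> [1, 1]
swap   -> [1, 1]
*      -> [1]
31     -> [1, 31]
dup    -> [1, 31, 31]
/      -> [1, 1]
over   -> [1, 1, 1]
mod    -> [1, 0]
swap   -> [0, 1]
drop   -> [0]
-5     -> [0, -5]
drop   -> [0]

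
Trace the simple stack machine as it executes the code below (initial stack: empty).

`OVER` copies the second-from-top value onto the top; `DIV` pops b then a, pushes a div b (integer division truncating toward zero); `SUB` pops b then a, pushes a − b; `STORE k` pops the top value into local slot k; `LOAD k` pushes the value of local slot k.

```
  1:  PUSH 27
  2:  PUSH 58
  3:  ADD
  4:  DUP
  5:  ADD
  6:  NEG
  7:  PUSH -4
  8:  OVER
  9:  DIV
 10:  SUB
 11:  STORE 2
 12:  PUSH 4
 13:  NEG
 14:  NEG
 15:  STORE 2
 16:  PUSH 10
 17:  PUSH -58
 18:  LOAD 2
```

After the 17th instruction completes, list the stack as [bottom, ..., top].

PUSH 27  → 27
PUSH 58  → 27 58
ADD      → 85
DUP      → 85 85
ADD      → 170
NEG      → -170
PUSH -4  → -170 -4
OVER     → -170 -4 -170
DIV      → -170 0
SUB      → -170
STORE 2  → (empty)
PUSH 4   → 4
NEG      → -4
NEG      → 4
STORE 2  → (empty)
PUSH 10  → 10
PUSH -58 → 10 -58

[10, -58]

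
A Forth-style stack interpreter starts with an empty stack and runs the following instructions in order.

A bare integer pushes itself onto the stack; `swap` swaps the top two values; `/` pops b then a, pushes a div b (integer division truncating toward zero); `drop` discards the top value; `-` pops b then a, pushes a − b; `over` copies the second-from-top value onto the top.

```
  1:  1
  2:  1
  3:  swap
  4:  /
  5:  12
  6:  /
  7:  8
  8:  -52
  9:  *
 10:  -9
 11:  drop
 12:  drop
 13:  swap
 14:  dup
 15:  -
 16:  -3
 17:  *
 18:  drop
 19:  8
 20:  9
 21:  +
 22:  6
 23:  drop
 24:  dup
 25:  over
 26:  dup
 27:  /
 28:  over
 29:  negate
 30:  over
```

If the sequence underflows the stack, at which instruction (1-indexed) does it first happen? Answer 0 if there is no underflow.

1    -> 1
1    -> 1 1
swap -> 1 1
/    -> 1
12   -> 1 12
/    -> 0
8    -> 0 8
-52  -> 0 8 -52
*    -> 0 -416
-9   -> 0 -416 -9
drop -> 0 -416
drop -> 0
swap  — needs 2 operands, stack has 1 → underflow

13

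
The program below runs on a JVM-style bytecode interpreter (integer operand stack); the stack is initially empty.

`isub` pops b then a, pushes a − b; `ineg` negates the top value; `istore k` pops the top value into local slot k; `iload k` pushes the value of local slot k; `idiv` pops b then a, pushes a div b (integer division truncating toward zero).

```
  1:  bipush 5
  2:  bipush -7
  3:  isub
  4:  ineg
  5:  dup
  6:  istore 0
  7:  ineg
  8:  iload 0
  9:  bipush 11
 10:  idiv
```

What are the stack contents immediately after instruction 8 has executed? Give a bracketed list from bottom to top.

bipush 5  → [5]
bipush -7 → [5, -7]
isub      → [12]
ineg      → [-12]
dup       → [-12, -12]
istore 0  → [-12]
ineg      → [12]
iload 0   → [12, -12]

[12, -12]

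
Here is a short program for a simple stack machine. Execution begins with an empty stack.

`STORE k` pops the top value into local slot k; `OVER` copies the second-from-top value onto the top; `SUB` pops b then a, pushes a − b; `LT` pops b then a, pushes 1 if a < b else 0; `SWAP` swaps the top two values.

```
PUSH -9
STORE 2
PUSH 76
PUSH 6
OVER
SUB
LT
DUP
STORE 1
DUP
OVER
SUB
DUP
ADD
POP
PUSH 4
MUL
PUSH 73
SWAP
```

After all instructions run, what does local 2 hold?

PUSH -9 → [-9]
STORE 2 → []
PUSH 76 → [76]
PUSH 6  → [76, 6]
OVER    → [76, 6, 76]
SUB     → [76, -70]
LT      → [0]
DUP     → [0, 0]
STORE 1 → [0]
DUP     → [0, 0]
OVER    → [0, 0, 0]
SUB     → [0, 0]
DUP     → [0, 0, 0]
ADD     → [0, 0]
POP     → [0]
PUSH 4  → [0, 4]
MUL     → [0]
PUSH 73 → [0, 73]
SWAP    → [73, 0]

-9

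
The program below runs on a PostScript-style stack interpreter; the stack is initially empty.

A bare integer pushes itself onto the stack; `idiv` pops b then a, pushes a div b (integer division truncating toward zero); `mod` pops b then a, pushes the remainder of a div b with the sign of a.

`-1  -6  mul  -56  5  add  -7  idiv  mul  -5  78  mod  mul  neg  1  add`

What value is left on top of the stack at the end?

211

-1   : -1
-6   : -1 -6
mul  : 6
-56  : 6 -56
5    : 6 -56 5
add  : 6 -51
-7   : 6 -51 -7
idiv : 6 7
mul  : 42
-5   : 42 -5
78   : 42 -5 78
mod  : 42 -5
mul  : -210
neg  : 210
1    : 210 1
add  : 211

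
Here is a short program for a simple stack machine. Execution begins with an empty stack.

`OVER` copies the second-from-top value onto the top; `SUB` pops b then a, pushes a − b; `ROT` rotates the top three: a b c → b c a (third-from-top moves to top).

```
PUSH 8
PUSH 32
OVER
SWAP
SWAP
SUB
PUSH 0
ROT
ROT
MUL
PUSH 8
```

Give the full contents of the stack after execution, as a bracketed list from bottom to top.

PUSH 8  -> 8
PUSH 32 -> 8 32
OVER    -> 8 32 8
SWAP    -> 8 8 32
SWAP    -> 8 32 8
SUB     -> 8 24
PUSH 0  -> 8 24 0
ROT     -> 24 0 8
ROT     -> 0 8 24
MUL     -> 0 192
PUSH 8  -> 0 192 8

[0, 192, 8]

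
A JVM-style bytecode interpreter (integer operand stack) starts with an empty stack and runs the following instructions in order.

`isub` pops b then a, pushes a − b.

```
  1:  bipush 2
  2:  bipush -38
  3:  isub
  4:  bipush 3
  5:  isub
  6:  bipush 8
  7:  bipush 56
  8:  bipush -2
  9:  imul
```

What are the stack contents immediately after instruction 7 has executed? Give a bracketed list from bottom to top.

bipush 2   → [2]
bipush -38 → [2, -38]
isub       → [40]
bipush 3   → [40, 3]
isub       → [37]
bipush 8   → [37, 8]
bipush 56  → [37, 8, 56]

[37, 8, 56]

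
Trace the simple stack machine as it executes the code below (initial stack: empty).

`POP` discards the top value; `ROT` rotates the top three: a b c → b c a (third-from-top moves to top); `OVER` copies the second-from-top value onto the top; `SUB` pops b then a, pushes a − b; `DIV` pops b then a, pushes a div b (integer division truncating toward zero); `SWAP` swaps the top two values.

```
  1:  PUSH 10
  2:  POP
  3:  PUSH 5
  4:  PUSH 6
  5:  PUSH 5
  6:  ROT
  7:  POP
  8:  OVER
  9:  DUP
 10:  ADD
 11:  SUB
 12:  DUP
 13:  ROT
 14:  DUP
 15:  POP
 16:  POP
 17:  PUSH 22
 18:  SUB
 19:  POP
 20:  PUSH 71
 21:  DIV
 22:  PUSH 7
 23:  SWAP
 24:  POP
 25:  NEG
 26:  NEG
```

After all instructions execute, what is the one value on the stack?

PUSH 10  10
POP      (empty)
PUSH 5   5
PUSH 6   5 6
PUSH 5   5 6 5
ROT      6 5 5
POP      6 5
OVER     6 5 6
DUP      6 5 6 6
ADD      6 5 12
SUB      6 -7
DUP      6 -7 -7
ROT      -7 -7 6
DUP      -7 -7 6 6
POP      -7 -7 6
POP      -7 -7
PUSH 22  -7 -7 22
SUB      -7 -29
POP      -7
PUSH 71  -7 71
DIV      0
PUSH 7   0 7
SWAP     7 0
POP      7
NEG      -7
NEG      7

7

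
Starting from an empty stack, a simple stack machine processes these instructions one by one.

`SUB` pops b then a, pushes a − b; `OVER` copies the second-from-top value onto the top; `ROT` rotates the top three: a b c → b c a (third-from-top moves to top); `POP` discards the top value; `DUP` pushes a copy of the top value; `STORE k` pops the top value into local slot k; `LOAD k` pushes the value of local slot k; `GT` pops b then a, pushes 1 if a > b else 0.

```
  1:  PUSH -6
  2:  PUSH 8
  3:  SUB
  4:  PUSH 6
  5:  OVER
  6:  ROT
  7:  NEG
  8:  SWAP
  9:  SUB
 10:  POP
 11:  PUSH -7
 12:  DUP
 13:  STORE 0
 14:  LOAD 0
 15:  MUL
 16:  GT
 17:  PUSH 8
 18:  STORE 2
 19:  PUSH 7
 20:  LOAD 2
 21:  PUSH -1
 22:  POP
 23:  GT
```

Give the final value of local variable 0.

PUSH -6  [-6]
PUSH 8   [-6, 8]
SUB      [-14]
PUSH 6   [-14, 6]
OVER     [-14, 6, -14]
ROT      [6, -14, -14]
NEG      [6, -14, 14]
SWAP     [6, 14, -14]
SUB      [6, 28]
POP      [6]
PUSH -7  [6, -7]
DUP      [6, -7, -7]
STORE 0  [6, -7]
LOAD 0   [6, -7, -7]
MUL      [6, 49]
GT       [0]
PUSH 8   [0, 8]
STORE 2  [0]
PUSH 7   [0, 7]
LOAD 2   [0, 7, 8]
PUSH -1  [0, 7, 8, -1]
POP      [0, 7, 8]
GT       [0, 0]

-7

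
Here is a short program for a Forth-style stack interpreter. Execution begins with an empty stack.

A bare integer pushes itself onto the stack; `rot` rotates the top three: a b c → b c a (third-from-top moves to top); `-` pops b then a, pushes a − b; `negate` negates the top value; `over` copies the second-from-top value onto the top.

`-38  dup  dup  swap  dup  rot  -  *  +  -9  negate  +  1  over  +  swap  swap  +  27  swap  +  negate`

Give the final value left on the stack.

-38     [-38]
dup     [-38, -38]
dup     [-38, -38, -38]
swap    [-38, -38, -38]
dup     [-38, -38, -38, -38]
rot     [-38, -38, -38, -38]
-       [-38, -38, 0]
*       [-38, 0]
+       [-38]
-9      [-38, -9]
negate  [-38, 9]
+       [-29]
1       [-29, 1]
over    [-29, 1, -29]
+       [-29, -28]
swap    [-28, -29]
swap    [-29, -28]
+       [-57]
27      [-57, 27]
swap    [27, -57]
+       [-30]
negate  [30]

30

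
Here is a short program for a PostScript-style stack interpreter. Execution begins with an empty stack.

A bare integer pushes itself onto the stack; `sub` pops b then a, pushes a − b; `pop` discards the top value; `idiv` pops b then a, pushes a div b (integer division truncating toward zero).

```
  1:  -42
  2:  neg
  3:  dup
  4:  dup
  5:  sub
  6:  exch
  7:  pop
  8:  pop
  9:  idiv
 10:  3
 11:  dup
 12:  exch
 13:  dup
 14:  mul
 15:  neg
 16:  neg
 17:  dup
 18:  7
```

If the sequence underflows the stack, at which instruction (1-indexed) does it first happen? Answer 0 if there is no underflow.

-42  : -42
neg  : 42
dup  : 42 42
dup  : 42 42 42
sub  : 42 0
exch : 0 42
pop  : 0
pop  : (empty)
idiv  — needs 2 operands, stack has 0 → underflow

9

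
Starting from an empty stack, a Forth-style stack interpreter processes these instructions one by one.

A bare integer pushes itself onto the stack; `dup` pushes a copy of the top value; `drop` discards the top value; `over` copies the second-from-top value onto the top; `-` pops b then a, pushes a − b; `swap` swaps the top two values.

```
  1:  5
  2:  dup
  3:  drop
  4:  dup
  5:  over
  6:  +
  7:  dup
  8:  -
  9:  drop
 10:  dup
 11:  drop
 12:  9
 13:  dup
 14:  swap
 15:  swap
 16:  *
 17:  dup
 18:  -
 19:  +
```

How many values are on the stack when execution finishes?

5    -> [5]
dup  -> [5, 5]
drop -> [5]
dup  -> [5, 5]
over -> [5, 5, 5]
+    -> [5, 10]
dup  -> [5, 10, 10]
-    -> [5, 0]
drop -> [5]
dup  -> [5, 5]
drop -> [5]
9    -> [5, 9]
dup  -> [5, 9, 9]
swap -> [5, 9, 9]
swap -> [5, 9, 9]
*    -> [5, 81]
dup  -> [5, 81, 81]
-    -> [5, 0]
+    -> [5]

1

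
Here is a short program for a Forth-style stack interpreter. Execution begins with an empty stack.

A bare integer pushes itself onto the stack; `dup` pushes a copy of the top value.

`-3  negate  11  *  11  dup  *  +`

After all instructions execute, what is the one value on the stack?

-3     -> -3
negate -> 3
11     -> 3 11
*      -> 33
11     -> 33 11
dup    -> 33 11 11
*      -> 33 121
+      -> 154

154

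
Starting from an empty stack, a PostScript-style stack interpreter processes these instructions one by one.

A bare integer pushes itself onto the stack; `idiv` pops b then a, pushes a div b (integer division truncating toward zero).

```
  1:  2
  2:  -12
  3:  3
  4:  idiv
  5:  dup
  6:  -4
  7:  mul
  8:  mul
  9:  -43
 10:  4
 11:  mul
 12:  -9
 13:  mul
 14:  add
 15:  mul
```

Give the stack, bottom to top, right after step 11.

[2, -64, -172]

2    → 2
-12  → 2 -12
3    → 2 -12 3
idiv → 2 -4
dup  → 2 -4 -4
-4   → 2 -4 -4 -4
mul  → 2 -4 16
mul  → 2 -64
-43  → 2 -64 -43
4    → 2 -64 -43 4
mul  → 2 -64 -172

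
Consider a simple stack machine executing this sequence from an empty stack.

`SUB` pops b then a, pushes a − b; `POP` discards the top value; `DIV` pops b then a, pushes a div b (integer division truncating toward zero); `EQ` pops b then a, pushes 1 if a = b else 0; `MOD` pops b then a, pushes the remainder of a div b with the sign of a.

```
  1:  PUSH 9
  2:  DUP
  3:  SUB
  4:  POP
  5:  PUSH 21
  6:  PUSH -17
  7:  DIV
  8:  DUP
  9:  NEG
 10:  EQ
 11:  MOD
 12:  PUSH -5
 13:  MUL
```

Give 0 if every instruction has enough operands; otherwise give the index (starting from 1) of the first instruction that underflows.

PUSH 9   -> 9
DUP      -> 9 9
SUB      -> 0
POP      -> (empty)
PUSH 21  -> 21
PUSH -17 -> 21 -17
DIV      -> -1
DUP      -> -1 -1
NEG      -> -1 1
EQ       -> 0
MOD  — needs 2 operands, stack has 1 → underflow

11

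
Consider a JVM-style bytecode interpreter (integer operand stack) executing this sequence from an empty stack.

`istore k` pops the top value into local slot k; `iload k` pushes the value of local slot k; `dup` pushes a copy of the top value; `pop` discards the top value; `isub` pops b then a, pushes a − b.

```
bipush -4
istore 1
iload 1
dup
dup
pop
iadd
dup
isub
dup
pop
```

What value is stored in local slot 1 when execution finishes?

bipush -4 -> [-4]
istore 1  -> []
iload 1   -> [-4]
dup       -> [-4, -4]
dup       -> [-4, -4, -4]
pop       -> [-4, -4]
iadd      -> [-8]
dup       -> [-8, -8]
isub      -> [0]
dup       -> [0, 0]
pop       -> [0]

-4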